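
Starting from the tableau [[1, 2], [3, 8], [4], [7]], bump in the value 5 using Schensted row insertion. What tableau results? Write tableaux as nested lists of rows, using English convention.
5 is larger than every entry of row 1, so it is appended to row 1. The new tableau is [[1, 2, 5], [3, 8], [4], [7]].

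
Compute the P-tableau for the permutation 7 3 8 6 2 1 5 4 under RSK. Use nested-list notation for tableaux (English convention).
P = [[1, 4], [2, 5], [3, 6], [7, 8]]

Insert 7: appended to row 1. P = [[7]].
Insert 3: 3 bumps 7 from row 1; 7 starts row 2. P = [[3], [7]].
Insert 8: appended to row 1. P = [[3, 8], [7]].
Insert 6: 6 bumps 8 from row 1; 8 appends to row 2. P = [[3, 6], [7, 8]].
Insert 2: 2 bumps 3 from row 1; 3 bumps 7 from row 2; 7 starts row 3. P = [[2, 6], [3, 8], [7]].
Insert 1: 1 bumps 2 from row 1; 2 bumps 3 from row 2; 3 bumps 7 from row 3; 7 starts row 4. P = [[1, 6], [2, 8], [3], [7]].
Insert 5: 5 bumps 6 from row 1; 6 bumps 8 from row 2; 8 appends to row 3. P = [[1, 5], [2, 6], [3, 8], [7]].
Insert 4: 4 bumps 5 from row 1; 5 bumps 6 from row 2; 6 bumps 8 from row 3; 8 appends to row 4. P = [[1, 4], [2, 5], [3, 6], [7, 8]].

So P = [[1, 4], [2, 5], [3, 6], [7, 8]].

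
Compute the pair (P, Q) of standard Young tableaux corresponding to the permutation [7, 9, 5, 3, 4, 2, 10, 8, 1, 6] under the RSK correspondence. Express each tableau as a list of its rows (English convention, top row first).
P = [[1, 4, 6], [2, 8, 10], [3, 9], [5], [7]], Q = [[1, 2, 7], [3, 5, 8], [4, 10], [6], [9]]

Insert each entry of the permutation into P by Schensted row insertion, recording in Q the position of each new cell.

Insert 7: appended to row 1. P = [[7]], Q = [[1]].
Insert 9: appended to row 1. P = [[7, 9]], Q = [[1, 2]].
Insert 5: 5 bumps 7 from row 1; 7 starts row 2. P = [[5, 9], [7]], Q = [[1, 2], [3]].
Insert 3: 3 bumps 5 from row 1; 5 bumps 7 from row 2; 7 starts row 3. P = [[3, 9], [5], [7]], Q = [[1, 2], [3], [4]].
Insert 4: 4 bumps 9 from row 1; 9 appends to row 2. P = [[3, 4], [5, 9], [7]], Q = [[1, 2], [3, 5], [4]].
Insert 2: 2 bumps 3 from row 1; 3 bumps 5 from row 2; 5 bumps 7 from row 3; 7 starts row 4. P = [[2, 4], [3, 9], [5], [7]], Q = [[1, 2], [3, 5], [4], [6]].
Insert 10: appended to row 1. P = [[2, 4, 10], [3, 9], [5], [7]], Q = [[1, 2, 7], [3, 5], [4], [6]].
Insert 8: 8 bumps 10 from row 1; 10 appends to row 2. P = [[2, 4, 8], [3, 9, 10], [5], [7]], Q = [[1, 2, 7], [3, 5, 8], [4], [6]].
Insert 1: 1 bumps 2 from row 1; 2 bumps 3 from row 2; 3 bumps 5 from row 3; 5 bumps 7 from row 4; 7 starts row 5. P = [[1, 4, 8], [2, 9, 10], [3], [5], [7]], Q = [[1, 2, 7], [3, 5, 8], [4], [6], [9]].
Insert 6: 6 bumps 8 from row 1; 8 bumps 9 from row 2; 9 appends to row 3. P = [[1, 4, 6], [2, 8, 10], [3, 9], [5], [7]], Q = [[1, 2, 7], [3, 5, 8], [4, 10], [6], [9]].

So P = [[1, 4, 6], [2, 8, 10], [3, 9], [5], [7]], Q = [[1, 2, 7], [3, 5, 8], [4, 10], [6], [9]].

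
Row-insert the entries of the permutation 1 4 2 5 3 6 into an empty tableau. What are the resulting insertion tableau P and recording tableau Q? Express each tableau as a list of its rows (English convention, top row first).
P = [[1, 2, 3, 6], [4, 5]], Q = [[1, 2, 4, 6], [3, 5]]

Insert each entry of the permutation into P by Schensted row insertion, recording in Q the position of each new cell.

Insert 1: appended to row 1. P = [[1]].
Insert 4: appended to row 1. P = [[1, 4]].
Insert 2: 2 bumps 4 from row 1; 4 starts row 2. P = [[1, 2], [4]].
Insert 5: appended to row 1. P = [[1, 2, 5], [4]].
Insert 3: 3 bumps 5 from row 1; 5 appends to row 2. P = [[1, 2, 3], [4, 5]].
Insert 6: appended to row 1. P = [[1, 2, 3, 6], [4, 5]].

So P = [[1, 2, 3, 6], [4, 5]], Q = [[1, 2, 4, 6], [3, 5]].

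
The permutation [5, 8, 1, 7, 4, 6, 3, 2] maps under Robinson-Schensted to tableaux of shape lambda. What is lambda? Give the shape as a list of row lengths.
[3, 2, 1, 1, 1]

RSK row insertion gives P = [[1, 2, 6], [3, 7], [4], [5], [8]], which has shape [3, 2, 1, 1, 1].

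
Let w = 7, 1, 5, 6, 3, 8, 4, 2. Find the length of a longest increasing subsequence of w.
4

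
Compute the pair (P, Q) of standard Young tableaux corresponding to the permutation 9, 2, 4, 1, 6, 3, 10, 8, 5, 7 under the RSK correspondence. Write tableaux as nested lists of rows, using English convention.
Insert each entry of the permutation into P by Schensted row insertion, recording in Q the position of each new cell.

Insert 9: appended to row 1. P = [[9]].
Insert 2: 2 bumps 9 from row 1; 9 starts row 2. P = [[2], [9]].
Insert 4: appended to row 1. P = [[2, 4], [9]].
Insert 1: 1 bumps 2 from row 1; 2 bumps 9 from row 2; 9 starts row 3. P = [[1, 4], [2], [9]].
Insert 6: appended to row 1. P = [[1, 4, 6], [2], [9]].
Insert 3: 3 bumps 4 from row 1; 4 appends to row 2. P = [[1, 3, 6], [2, 4], [9]].
Insert 10: appended to row 1. P = [[1, 3, 6, 10], [2, 4], [9]].
Insert 8: 8 bumps 10 from row 1; 10 appends to row 2. P = [[1, 3, 6, 8], [2, 4, 10], [9]].
Insert 5: 5 bumps 6 from row 1; 6 bumps 10 from row 2; 10 appends to row 3. P = [[1, 3, 5, 8], [2, 4, 6], [9, 10]].
Insert 7: 7 bumps 8 from row 1; 8 appends to row 2. P = [[1, 3, 5, 7], [2, 4, 6, 8], [9, 10]].

So P = [[1, 3, 5, 7], [2, 4, 6, 8], [9, 10]], Q = [[1, 3, 5, 7], [2, 6, 8, 10], [4, 9]].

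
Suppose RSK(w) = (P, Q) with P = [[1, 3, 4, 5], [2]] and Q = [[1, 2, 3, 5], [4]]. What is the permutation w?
Reverse the RSK construction: for i from n down to 1, find the cell of Q containing i, remove the entry at that cell from P, and reverse-bump it up through P; the value ejected from row 1 is w(i).

Step i=5: Q has 5 at row 1, column 4; remove that cell from P, ejecting 5. So w(5) = 5. P is now [[1, 3, 4], [2]].
Step i=4: Q has 4 at row 2, column 1; remove 2 from row 2 of P and reverse-bump: 2 enters row 1 and ejects 1. So w(4) = 1. P is now [[2, 3, 4]].
Step i=3: Q has 3 at row 1, column 3; remove that cell from P, ejecting 4. So w(3) = 4. P is now [[2, 3]].
Step i=2: Q has 2 at row 1, column 2; remove that cell from P, ejecting 3. So w(2) = 3. P is now [[2]].
Step i=1: Q has 1 at row 1, column 1; remove that cell from P, ejecting 2. So w(1) = 2. P is now [].

So w = 2 3 4 1 5.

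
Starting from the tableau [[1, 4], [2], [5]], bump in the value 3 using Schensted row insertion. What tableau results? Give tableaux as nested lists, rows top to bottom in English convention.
[[1, 3], [2, 4], [5]]

In row 1, 3 replaces 4 (the leftmost entry greater than 3); 4 is bumped to row 2. 4 is appended to row 2. The new tableau is [[1, 3], [2, 4], [5]].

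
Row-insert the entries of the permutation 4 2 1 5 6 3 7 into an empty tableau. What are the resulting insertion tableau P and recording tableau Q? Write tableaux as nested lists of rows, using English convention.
P = [[1, 3, 6, 7], [2, 5], [4]], Q = [[1, 4, 5, 7], [2, 6], [3]]

Insert each entry of the permutation into P by Schensted row insertion, recording in Q the position of each new cell.

Insert 4: appended to row 1. P = [[4]].
Insert 2: 2 bumps 4 from row 1; 4 starts row 2. P = [[2], [4]].
Insert 1: 1 bumps 2 from row 1; 2 bumps 4 from row 2; 4 starts row 3. P = [[1], [2], [4]].
Insert 5: appended to row 1. P = [[1, 5], [2], [4]].
Insert 6: appended to row 1. P = [[1, 5, 6], [2], [4]].
Insert 3: 3 bumps 5 from row 1; 5 appends to row 2. P = [[1, 3, 6], [2, 5], [4]].
Insert 7: appended to row 1. P = [[1, 3, 6, 7], [2, 5], [4]].

So P = [[1, 3, 6, 7], [2, 5], [4]], Q = [[1, 4, 5, 7], [2, 6], [3]].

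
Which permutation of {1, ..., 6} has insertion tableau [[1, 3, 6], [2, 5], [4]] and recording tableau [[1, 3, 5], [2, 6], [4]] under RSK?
Reverse the RSK construction: for i from n down to 1, find the cell of Q containing i, remove the entry at that cell from P, and reverse-bump it up through P; the value ejected from row 1 is w(i).

Step i=6: Q has 6 at row 2, column 2; remove 5 from row 2 of P and reverse-bump: 5 enters row 1 and ejects 3. So w(6) = 3. P is now [[1, 5, 6], [2], [4]].
Step i=5: Q has 5 at row 1, column 3; remove that cell from P, ejecting 6. So w(5) = 6. P is now [[1, 5], [2], [4]].
Step i=4: Q has 4 at row 3, column 1; remove 4 from row 3 of P and reverse-bump: 4 enters row 2 and ejects 2; 2 enters row 1 and ejects 1. So w(4) = 1. P is now [[2, 5], [4]].
Step i=3: Q has 3 at row 1, column 2; remove that cell from P, ejecting 5. So w(3) = 5. P is now [[2], [4]].
Step i=2: Q has 2 at row 2, column 1; remove 4 from row 2 of P and reverse-bump: 4 enters row 1 and ejects 2. So w(2) = 2. P is now [[4]].
Step i=1: Q has 1 at row 1, column 1; remove that cell from P, ejecting 4. So w(1) = 4. P is now [].

So w = 4 2 5 1 6 3.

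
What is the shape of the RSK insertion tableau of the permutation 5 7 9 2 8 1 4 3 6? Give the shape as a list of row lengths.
[3, 3, 2, 1]

Row-insert each entry into an empty tableau.

After inserting 5: P = [[5]].
After inserting 7: P = [[5, 7]].
After inserting 9: P = [[5, 7, 9]].
After inserting 2: P = [[2, 7, 9], [5]].
After inserting 8: P = [[2, 7, 8], [5, 9]].
After inserting 1: P = [[1, 7, 8], [2, 9], [5]].
After inserting 4: P = [[1, 4, 8], [2, 7], [5, 9]].
After inserting 3: P = [[1, 3, 8], [2, 4], [5, 7], [9]].
After inserting 6: P = [[1, 3, 6], [2, 4, 8], [5, 7], [9]].

The final insertion tableau P = [[1, 3, 6], [2, 4, 8], [5, 7], [9]] has shape [3, 3, 2, 1].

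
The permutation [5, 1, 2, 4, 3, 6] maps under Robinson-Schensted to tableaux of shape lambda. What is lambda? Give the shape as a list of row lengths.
[4, 1, 1]

Row-insert each entry into an empty tableau.

After inserting 5: P = [[5]].
After inserting 1: P = [[1], [5]].
After inserting 2: P = [[1, 2], [5]].
After inserting 4: P = [[1, 2, 4], [5]].
After inserting 3: P = [[1, 2, 3], [4], [5]].
After inserting 6: P = [[1, 2, 3, 6], [4], [5]].

The final insertion tableau P = [[1, 2, 3, 6], [4], [5]] has shape [4, 1, 1].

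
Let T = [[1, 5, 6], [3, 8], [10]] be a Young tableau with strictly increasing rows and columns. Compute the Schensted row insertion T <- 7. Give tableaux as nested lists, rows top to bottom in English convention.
[[1, 5, 6, 7], [3, 8], [10]]

7 is larger than every entry of row 1, so it is appended to row 1. The new tableau is [[1, 5, 6, 7], [3, 8], [10]].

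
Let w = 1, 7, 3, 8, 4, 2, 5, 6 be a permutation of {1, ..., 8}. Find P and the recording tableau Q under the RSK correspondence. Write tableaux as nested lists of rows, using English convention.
P = [[1, 2, 4, 5, 6], [3, 8], [7]], Q = [[1, 2, 4, 7, 8], [3, 5], [6]]

Insert each entry of the permutation into P by Schensted row insertion, recording in Q the position of each new cell.

Insert 1: appended to row 1. P = [[1]], Q = [[1]].
Insert 7: appended to row 1. P = [[1, 7]], Q = [[1, 2]].
Insert 3: 3 bumps 7 from row 1; 7 starts row 2. P = [[1, 3], [7]], Q = [[1, 2], [3]].
Insert 8: appended to row 1. P = [[1, 3, 8], [7]], Q = [[1, 2, 4], [3]].
Insert 4: 4 bumps 8 from row 1; 8 appends to row 2. P = [[1, 3, 4], [7, 8]], Q = [[1, 2, 4], [3, 5]].
Insert 2: 2 bumps 3 from row 1; 3 bumps 7 from row 2; 7 starts row 3. P = [[1, 2, 4], [3, 8], [7]], Q = [[1, 2, 4], [3, 5], [6]].
Insert 5: appended to row 1. P = [[1, 2, 4, 5], [3, 8], [7]], Q = [[1, 2, 4, 7], [3, 5], [6]].
Insert 6: appended to row 1. P = [[1, 2, 4, 5, 6], [3, 8], [7]], Q = [[1, 2, 4, 7, 8], [3, 5], [6]].

So P = [[1, 2, 4, 5, 6], [3, 8], [7]], Q = [[1, 2, 4, 7, 8], [3, 5], [6]].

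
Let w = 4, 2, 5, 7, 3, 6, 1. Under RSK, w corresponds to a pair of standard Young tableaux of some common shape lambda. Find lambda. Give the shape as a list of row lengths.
Row-insert each entry into an empty tableau.

After inserting 4: P = [[4]].
After inserting 2: P = [[2], [4]].
After inserting 5: P = [[2, 5], [4]].
After inserting 7: P = [[2, 5, 7], [4]].
After inserting 3: P = [[2, 3, 7], [4, 5]].
After inserting 6: P = [[2, 3, 6], [4, 5, 7]].
After inserting 1: P = [[1, 3, 6], [2, 5, 7], [4]].

The final insertion tableau P = [[1, 3, 6], [2, 5, 7], [4]] has shape [3, 3, 1].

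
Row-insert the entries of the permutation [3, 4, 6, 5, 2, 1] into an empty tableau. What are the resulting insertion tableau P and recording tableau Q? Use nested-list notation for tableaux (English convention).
Insert each entry of the permutation into P by Schensted row insertion, recording in Q the position of each new cell.

Insert 3: appended to row 1. P = [[3]].
Insert 4: appended to row 1. P = [[3, 4]].
Insert 6: appended to row 1. P = [[3, 4, 6]].
Insert 5: 5 bumps 6 from row 1; 6 starts row 2. P = [[3, 4, 5], [6]].
Insert 2: 2 bumps 3 from row 1; 3 bumps 6 from row 2; 6 starts row 3. P = [[2, 4, 5], [3], [6]].
Insert 1: 1 bumps 2 from row 1; 2 bumps 3 from row 2; 3 bumps 6 from row 3; 6 starts row 4. P = [[1, 4, 5], [2], [3], [6]].

So P = [[1, 4, 5], [2], [3], [6]], Q = [[1, 2, 3], [4], [5], [6]].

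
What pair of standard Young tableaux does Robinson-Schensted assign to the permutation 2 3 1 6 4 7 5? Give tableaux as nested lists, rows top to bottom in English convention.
P = [[1, 3, 4, 5], [2, 6, 7]], Q = [[1, 2, 4, 6], [3, 5, 7]]

Insert each entry of the permutation into P by Schensted row insertion, recording in Q the position of each new cell.

Insert 2: appended to row 1. P = [[2]].
Insert 3: appended to row 1. P = [[2, 3]].
Insert 1: 1 bumps 2 from row 1; 2 starts row 2. P = [[1, 3], [2]].
Insert 6: appended to row 1. P = [[1, 3, 6], [2]].
Insert 4: 4 bumps 6 from row 1; 6 appends to row 2. P = [[1, 3, 4], [2, 6]].
Insert 7: appended to row 1. P = [[1, 3, 4, 7], [2, 6]].
Insert 5: 5 bumps 7 from row 1; 7 appends to row 2. P = [[1, 3, 4, 5], [2, 6, 7]].

So P = [[1, 3, 4, 5], [2, 6, 7]], Q = [[1, 2, 4, 6], [3, 5, 7]].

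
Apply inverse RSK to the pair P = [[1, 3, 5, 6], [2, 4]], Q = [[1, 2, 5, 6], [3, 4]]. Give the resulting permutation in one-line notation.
2 4 1 3 5 6

Reverse the RSK construction: for i from n down to 1, find the cell of Q containing i, remove the entry at that cell from P, and reverse-bump it up through P; the value ejected from row 1 is w(i).

Step i=6: Q has 6 at row 1, column 4; remove that cell from P, ejecting 6. So w(6) = 6. P is now [[1, 3, 5], [2, 4]].
Step i=5: Q has 5 at row 1, column 3; remove that cell from P, ejecting 5. So w(5) = 5. P is now [[1, 3], [2, 4]].
Step i=4: Q has 4 at row 2, column 2; remove 4 from row 2 of P and reverse-bump: 4 enters row 1 and ejects 3. So w(4) = 3. P is now [[1, 4], [2]].
Step i=3: Q has 3 at row 2, column 1; remove 2 from row 2 of P and reverse-bump: 2 enters row 1 and ejects 1. So w(3) = 1. P is now [[2, 4]].
Step i=2: Q has 2 at row 1, column 2; remove that cell from P, ejecting 4. So w(2) = 4. P is now [[2]].
Step i=1: Q has 1 at row 1, column 1; remove that cell from P, ejecting 2. So w(1) = 2. P is now [].

So w = 2 4 1 3 5 6.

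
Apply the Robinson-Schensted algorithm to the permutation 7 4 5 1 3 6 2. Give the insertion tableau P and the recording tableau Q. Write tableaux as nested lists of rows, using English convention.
Insert each entry of the permutation into P by Schensted row insertion, recording in Q the position of each new cell.

Insert 7: appended to row 1. P = [[7]], Q = [[1]].
Insert 4: 4 bumps 7 from row 1; 7 starts row 2. P = [[4], [7]], Q = [[1], [2]].
Insert 5: appended to row 1. P = [[4, 5], [7]], Q = [[1, 3], [2]].
Insert 1: 1 bumps 4 from row 1; 4 bumps 7 from row 2; 7 starts row 3. P = [[1, 5], [4], [7]], Q = [[1, 3], [2], [4]].
Insert 3: 3 bumps 5 from row 1; 5 appends to row 2. P = [[1, 3], [4, 5], [7]], Q = [[1, 3], [2, 5], [4]].
Insert 6: appended to row 1. P = [[1, 3, 6], [4, 5], [7]], Q = [[1, 3, 6], [2, 5], [4]].
Insert 2: 2 bumps 3 from row 1; 3 bumps 4 from row 2; 4 bumps 7 from row 3; 7 starts row 4. P = [[1, 2, 6], [3, 5], [4], [7]], Q = [[1, 3, 6], [2, 5], [4], [7]].

So P = [[1, 2, 6], [3, 5], [4], [7]], Q = [[1, 3, 6], [2, 5], [4], [7]].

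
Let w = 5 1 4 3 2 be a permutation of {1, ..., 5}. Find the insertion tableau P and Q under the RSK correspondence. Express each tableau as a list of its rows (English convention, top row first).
Insert each entry of the permutation into P by Schensted row insertion, recording in Q the position of each new cell.

Insert 5: appended to row 1. P = [[5]].
Insert 1: 1 bumps 5 from row 1; 5 starts row 2. P = [[1], [5]].
Insert 4: appended to row 1. P = [[1, 4], [5]].
Insert 3: 3 bumps 4 from row 1; 4 bumps 5 from row 2; 5 starts row 3. P = [[1, 3], [4], [5]].
Insert 2: 2 bumps 3 from row 1; 3 bumps 4 from row 2; 4 bumps 5 from row 3; 5 starts row 4. P = [[1, 2], [3], [4], [5]].

So P = [[1, 2], [3], [4], [5]], Q = [[1, 3], [2], [4], [5]].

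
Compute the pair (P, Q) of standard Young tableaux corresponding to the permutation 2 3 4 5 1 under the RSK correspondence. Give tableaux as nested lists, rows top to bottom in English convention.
P = [[1, 3, 4, 5], [2]], Q = [[1, 2, 3, 4], [5]]

Insert each entry of the permutation into P by Schensted row insertion, recording in Q the position of each new cell.

Insert 2: appended to row 1. P = [[2]].
Insert 3: appended to row 1. P = [[2, 3]].
Insert 4: appended to row 1. P = [[2, 3, 4]].
Insert 5: appended to row 1. P = [[2, 3, 4, 5]].
Insert 1: 1 bumps 2 from row 1; 2 starts row 2. P = [[1, 3, 4, 5], [2]].

So P = [[1, 3, 4, 5], [2]], Q = [[1, 2, 3, 4], [5]].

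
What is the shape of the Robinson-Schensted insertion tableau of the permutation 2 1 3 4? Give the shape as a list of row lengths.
[3, 1]

Row-insert each entry into an empty tableau.

After inserting 2: P = [[2]].
After inserting 1: P = [[1], [2]].
After inserting 3: P = [[1, 3], [2]].
After inserting 4: P = [[1, 3, 4], [2]].

The final insertion tableau P = [[1, 3, 4], [2]] has shape [3, 1].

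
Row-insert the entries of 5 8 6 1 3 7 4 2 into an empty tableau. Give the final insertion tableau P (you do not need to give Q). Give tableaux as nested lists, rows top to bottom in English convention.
Insert 5: appended to row 1. P = [[5]].
Insert 8: appended to row 1. P = [[5, 8]].
Insert 6: 6 bumps 8 from row 1; 8 starts row 2. P = [[5, 6], [8]].
Insert 1: 1 bumps 5 from row 1; 5 bumps 8 from row 2; 8 starts row 3. P = [[1, 6], [5], [8]].
Insert 3: 3 bumps 6 from row 1; 6 appends to row 2. P = [[1, 3], [5, 6], [8]].
Insert 7: appended to row 1. P = [[1, 3, 7], [5, 6], [8]].
Insert 4: 4 bumps 7 from row 1; 7 appends to row 2. P = [[1, 3, 4], [5, 6, 7], [8]].
Insert 2: 2 bumps 3 from row 1; 3 bumps 5 from row 2; 5 bumps 8 from row 3; 8 starts row 4. P = [[1, 2, 4], [3, 6, 7], [5], [8]].

So P = [[1, 2, 4], [3, 6, 7], [5], [8]].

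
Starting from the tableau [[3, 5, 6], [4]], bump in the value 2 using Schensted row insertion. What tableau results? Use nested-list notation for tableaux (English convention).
[[2, 5, 6], [3], [4]]

In row 1, 2 replaces 3 (the leftmost entry greater than 2); 3 is bumped to row 2. In row 2, 3 replaces 4 (the leftmost entry greater than 3); 4 is bumped to row 3. 4 starts a new row 3. The new tableau is [[2, 5, 6], [3], [4]].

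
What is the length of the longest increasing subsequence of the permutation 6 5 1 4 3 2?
2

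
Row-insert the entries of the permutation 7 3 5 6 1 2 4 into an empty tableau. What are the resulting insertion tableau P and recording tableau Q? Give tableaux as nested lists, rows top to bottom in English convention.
Insert each entry of the permutation into P by Schensted row insertion, recording in Q the position of each new cell.

Insert 7: appended to row 1. P = [[7]].
Insert 3: 3 bumps 7 from row 1; 7 starts row 2. P = [[3], [7]].
Insert 5: appended to row 1. P = [[3, 5], [7]].
Insert 6: appended to row 1. P = [[3, 5, 6], [7]].
Insert 1: 1 bumps 3 from row 1; 3 bumps 7 from row 2; 7 starts row 3. P = [[1, 5, 6], [3], [7]].
Insert 2: 2 bumps 5 from row 1; 5 appends to row 2. P = [[1, 2, 6], [3, 5], [7]].
Insert 4: 4 bumps 6 from row 1; 6 appends to row 2. P = [[1, 2, 4], [3, 5, 6], [7]].

So P = [[1, 2, 4], [3, 5, 6], [7]], Q = [[1, 3, 4], [2, 6, 7], [5]].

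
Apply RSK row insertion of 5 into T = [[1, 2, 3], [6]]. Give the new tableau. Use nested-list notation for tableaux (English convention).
[[1, 2, 3, 5], [6]]

5 is larger than every entry of row 1, so it is appended to row 1. The new tableau is [[1, 2, 3, 5], [6]].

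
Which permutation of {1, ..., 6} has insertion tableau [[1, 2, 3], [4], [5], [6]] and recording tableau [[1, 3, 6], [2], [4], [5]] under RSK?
Reverse the RSK construction: for i from n down to 1, find the cell of Q containing i, remove the entry at that cell from P, and reverse-bump it up through P; the value ejected from row 1 is w(i).

Step i=6: Q has 6 at row 1, column 3; remove that cell from P, ejecting 3. So w(6) = 3. P is now [[1, 2], [4], [5], [6]].
Step i=5: Q has 5 at row 4, column 1; remove 6 from row 4 of P and reverse-bump: 6 enters row 3 and ejects 5; 5 enters row 2 and ejects 4; 4 enters row 1 and ejects 2. So w(5) = 2. P is now [[1, 4], [5], [6]].
Step i=4: Q has 4 at row 3, column 1; remove 6 from row 3 of P and reverse-bump: 6 enters row 2 and ejects 5; 5 enters row 1 and ejects 4. So w(4) = 4. P is now [[1, 5], [6]].
Step i=3: Q has 3 at row 1, column 2; remove that cell from P, ejecting 5. So w(3) = 5. P is now [[1], [6]].
Step i=2: Q has 2 at row 2, column 1; remove 6 from row 2 of P and reverse-bump: 6 enters row 1 and ejects 1. So w(2) = 1. P is now [[6]].
Step i=1: Q has 1 at row 1, column 1; remove that cell from P, ejecting 6. So w(1) = 6. P is now [].

So w = 6 1 5 4 2 3.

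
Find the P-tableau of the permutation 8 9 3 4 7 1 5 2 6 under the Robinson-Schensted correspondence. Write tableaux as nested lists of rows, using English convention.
P = [[1, 2, 5, 6], [3, 4], [7, 9], [8]]

Insert 8: appended to row 1. P = [[8]].
Insert 9: appended to row 1. P = [[8, 9]].
Insert 3: 3 bumps 8 from row 1; 8 starts row 2. P = [[3, 9], [8]].
Insert 4: 4 bumps 9 from row 1; 9 appends to row 2. P = [[3, 4], [8, 9]].
Insert 7: appended to row 1. P = [[3, 4, 7], [8, 9]].
Insert 1: 1 bumps 3 from row 1; 3 bumps 8 from row 2; 8 starts row 3. P = [[1, 4, 7], [3, 9], [8]].
Insert 5: 5 bumps 7 from row 1; 7 bumps 9 from row 2; 9 appends to row 3. P = [[1, 4, 5], [3, 7], [8, 9]].
Insert 2: 2 bumps 4 from row 1; 4 bumps 7 from row 2; 7 bumps 8 from row 3; 8 starts row 4. P = [[1, 2, 5], [3, 4], [7, 9], [8]].
Insert 6: appended to row 1. P = [[1, 2, 5, 6], [3, 4], [7, 9], [8]].

So P = [[1, 2, 5, 6], [3, 4], [7, 9], [8]].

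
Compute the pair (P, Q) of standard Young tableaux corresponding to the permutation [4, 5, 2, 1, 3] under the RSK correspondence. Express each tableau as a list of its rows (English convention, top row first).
P = [[1, 3], [2, 5], [4]], Q = [[1, 2], [3, 5], [4]]

Insert each entry of the permutation into P by Schensted row insertion, recording in Q the position of each new cell.

Insert 4: appended to row 1. P = [[4]].
Insert 5: appended to row 1. P = [[4, 5]].
Insert 2: 2 bumps 4 from row 1; 4 starts row 2. P = [[2, 5], [4]].
Insert 1: 1 bumps 2 from row 1; 2 bumps 4 from row 2; 4 starts row 3. P = [[1, 5], [2], [4]].
Insert 3: 3 bumps 5 from row 1; 5 appends to row 2. P = [[1, 3], [2, 5], [4]].

So P = [[1, 3], [2, 5], [4]], Q = [[1, 2], [3, 5], [4]].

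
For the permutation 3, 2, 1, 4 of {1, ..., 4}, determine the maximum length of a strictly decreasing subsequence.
3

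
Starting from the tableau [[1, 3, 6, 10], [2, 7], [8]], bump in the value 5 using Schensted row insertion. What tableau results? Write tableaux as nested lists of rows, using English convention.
[[1, 3, 5, 10], [2, 6], [7], [8]]

In row 1, 5 replaces 6 (the leftmost entry greater than 5); 6 is bumped to row 2. In row 2, 6 replaces 7 (the leftmost entry greater than 6); 7 is bumped to row 3. In row 3, 7 replaces 8 (the leftmost entry greater than 7); 8 is bumped to row 4. 8 starts a new row 4. The new tableau is [[1, 3, 5, 10], [2, 6], [7], [8]].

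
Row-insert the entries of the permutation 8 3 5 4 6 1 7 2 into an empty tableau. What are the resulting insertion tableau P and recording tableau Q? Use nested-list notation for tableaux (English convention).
P = [[1, 2, 6, 7], [3, 4], [5], [8]], Q = [[1, 3, 5, 7], [2, 8], [4], [6]]

Insert each entry of the permutation into P by Schensted row insertion, recording in Q the position of each new cell.

After inserting 8: P = [[8]].
After inserting 3: P = [[3], [8]].
After inserting 5: P = [[3, 5], [8]].
After inserting 4: P = [[3, 4], [5], [8]].
After inserting 6: P = [[3, 4, 6], [5], [8]].
After inserting 1: P = [[1, 4, 6], [3], [5], [8]].
After inserting 7: P = [[1, 4, 6, 7], [3], [5], [8]].
After inserting 2: P = [[1, 2, 6, 7], [3, 4], [5], [8]].

So P = [[1, 2, 6, 7], [3, 4], [5], [8]], Q = [[1, 3, 5, 7], [2, 8], [4], [6]].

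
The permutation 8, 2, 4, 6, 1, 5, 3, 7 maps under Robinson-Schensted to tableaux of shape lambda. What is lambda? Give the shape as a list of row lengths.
[4, 2, 1, 1]

RSK row insertion gives P = [[1, 3, 5, 7], [2, 4], [6], [8]], which has shape [4, 2, 1, 1].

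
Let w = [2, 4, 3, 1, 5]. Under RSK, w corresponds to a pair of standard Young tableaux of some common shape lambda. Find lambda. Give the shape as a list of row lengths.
Row-insert each entry into an empty tableau.

After inserting 2: P = [[2]].
After inserting 4: P = [[2, 4]].
After inserting 3: P = [[2, 3], [4]].
After inserting 1: P = [[1, 3], [2], [4]].
After inserting 5: P = [[1, 3, 5], [2], [4]].

The final insertion tableau P = [[1, 3, 5], [2], [4]] has shape [3, 1, 1].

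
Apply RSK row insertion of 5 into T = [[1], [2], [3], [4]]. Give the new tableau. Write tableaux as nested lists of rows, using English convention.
5 is larger than every entry of row 1, so it is appended to row 1. The new tableau is [[1, 5], [2], [3], [4]].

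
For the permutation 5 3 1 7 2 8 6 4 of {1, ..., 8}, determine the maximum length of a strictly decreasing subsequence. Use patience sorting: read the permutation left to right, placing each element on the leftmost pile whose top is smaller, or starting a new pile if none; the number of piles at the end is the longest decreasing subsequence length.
3

5: new pile. tops = [5]
3: new pile. tops = [5, 3]
1: new pile. tops = [5, 3, 1]
7: onto pile 1 (replacing 5). tops = [7, 3, 1]
2: onto pile 3 (replacing 1). tops = [7, 3, 2]
8: onto pile 1 (replacing 7). tops = [8, 3, 2]
6: onto pile 2 (replacing 3). tops = [8, 6, 2]
4: onto pile 3 (replacing 2). tops = [8, 6, 4]

3 piles, so the longest decreasing subsequence has length 3.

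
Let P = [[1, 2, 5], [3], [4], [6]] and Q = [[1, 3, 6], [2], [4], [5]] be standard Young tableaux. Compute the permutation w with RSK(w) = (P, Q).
Reverse RSK: for i = n, n-1, ..., 1, locate i in Q, remove the corresponding corner cell from P, and reverse-bump its entry up through P; the value ejected from row 1 is w(i).

So w = 6 1 4 3 2 5.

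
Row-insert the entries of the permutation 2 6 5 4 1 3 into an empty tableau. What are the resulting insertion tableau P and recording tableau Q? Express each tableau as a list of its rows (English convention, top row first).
P = [[1, 3], [2, 4], [5], [6]], Q = [[1, 2], [3, 6], [4], [5]]

Insert each entry of the permutation into P by Schensted row insertion, recording in Q the position of each new cell.

Insert 2: appended to row 1. P = [[2]].
Insert 6: appended to row 1. P = [[2, 6]].
Insert 5: 5 bumps 6 from row 1; 6 starts row 2. P = [[2, 5], [6]].
Insert 4: 4 bumps 5 from row 1; 5 bumps 6 from row 2; 6 starts row 3. P = [[2, 4], [5], [6]].
Insert 1: 1 bumps 2 from row 1; 2 bumps 5 from row 2; 5 bumps 6 from row 3; 6 starts row 4. P = [[1, 4], [2], [5], [6]].
Insert 3: 3 bumps 4 from row 1; 4 appends to row 2. P = [[1, 3], [2, 4], [5], [6]].

So P = [[1, 3], [2, 4], [5], [6]], Q = [[1, 2], [3, 6], [4], [5]].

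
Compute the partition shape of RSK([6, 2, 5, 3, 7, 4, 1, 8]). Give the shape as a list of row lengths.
Row-insert each entry into an empty tableau.

After inserting 6: P = [[6]].
After inserting 2: P = [[2], [6]].
After inserting 5: P = [[2, 5], [6]].
After inserting 3: P = [[2, 3], [5], [6]].
After inserting 7: P = [[2, 3, 7], [5], [6]].
After inserting 4: P = [[2, 3, 4], [5, 7], [6]].
After inserting 1: P = [[1, 3, 4], [2, 7], [5], [6]].
After inserting 8: P = [[1, 3, 4, 8], [2, 7], [5], [6]].

The final insertion tableau P = [[1, 3, 4, 8], [2, 7], [5], [6]] has shape [4, 2, 1, 1].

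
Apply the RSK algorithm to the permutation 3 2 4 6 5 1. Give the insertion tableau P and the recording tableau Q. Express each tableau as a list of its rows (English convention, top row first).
P = [[1, 4, 5], [2, 6], [3]], Q = [[1, 3, 4], [2, 5], [6]]

Insert each entry of the permutation into P by Schensted row insertion, recording in Q the position of each new cell.

Insert 3: appended to row 1. P = [[3]].
Insert 2: 2 bumps 3 from row 1; 3 starts row 2. P = [[2], [3]].
Insert 4: appended to row 1. P = [[2, 4], [3]].
Insert 6: appended to row 1. P = [[2, 4, 6], [3]].
Insert 5: 5 bumps 6 from row 1; 6 appends to row 2. P = [[2, 4, 5], [3, 6]].
Insert 1: 1 bumps 2 from row 1; 2 bumps 3 from row 2; 3 starts row 3. P = [[1, 4, 5], [2, 6], [3]].

So P = [[1, 4, 5], [2, 6], [3]], Q = [[1, 3, 4], [2, 5], [6]].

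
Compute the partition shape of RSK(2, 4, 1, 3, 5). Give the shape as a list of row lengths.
Row-insert each entry into an empty tableau.

After inserting 2: P = [[2]].
After inserting 4: P = [[2, 4]].
After inserting 1: P = [[1, 4], [2]].
After inserting 3: P = [[1, 3], [2, 4]].
After inserting 5: P = [[1, 3, 5], [2, 4]].

The final insertion tableau P = [[1, 3, 5], [2, 4]] has shape [3, 2].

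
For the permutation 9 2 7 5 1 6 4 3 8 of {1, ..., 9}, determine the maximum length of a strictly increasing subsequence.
4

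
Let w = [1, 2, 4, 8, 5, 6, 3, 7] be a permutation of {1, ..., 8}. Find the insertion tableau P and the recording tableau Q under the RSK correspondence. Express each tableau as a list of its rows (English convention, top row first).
Insert each entry of the permutation into P by Schensted row insertion, recording in Q the position of each new cell.

Insert 1: appended to row 1. P = [[1]].
Insert 2: appended to row 1. P = [[1, 2]].
Insert 4: appended to row 1. P = [[1, 2, 4]].
Insert 8: appended to row 1. P = [[1, 2, 4, 8]].
Insert 5: 5 bumps 8 from row 1; 8 starts row 2. P = [[1, 2, 4, 5], [8]].
Insert 6: appended to row 1. P = [[1, 2, 4, 5, 6], [8]].
Insert 3: 3 bumps 4 from row 1; 4 bumps 8 from row 2; 8 starts row 3. P = [[1, 2, 3, 5, 6], [4], [8]].
Insert 7: appended to row 1. P = [[1, 2, 3, 5, 6, 7], [4], [8]].

So P = [[1, 2, 3, 5, 6, 7], [4], [8]], Q = [[1, 2, 3, 4, 6, 8], [5], [7]].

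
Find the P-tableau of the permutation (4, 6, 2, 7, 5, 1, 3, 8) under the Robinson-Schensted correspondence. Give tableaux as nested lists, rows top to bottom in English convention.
Insert 4: appended to row 1. P = [[4]].
Insert 6: appended to row 1. P = [[4, 6]].
Insert 2: 2 bumps 4 from row 1; 4 starts row 2. P = [[2, 6], [4]].
Insert 7: appended to row 1. P = [[2, 6, 7], [4]].
Insert 5: 5 bumps 6 from row 1; 6 appends to row 2. P = [[2, 5, 7], [4, 6]].
Insert 1: 1 bumps 2 from row 1; 2 bumps 4 from row 2; 4 starts row 3. P = [[1, 5, 7], [2, 6], [4]].
Insert 3: 3 bumps 5 from row 1; 5 bumps 6 from row 2; 6 appends to row 3. P = [[1, 3, 7], [2, 5], [4, 6]].
Insert 8: appended to row 1. P = [[1, 3, 7, 8], [2, 5], [4, 6]].

So P = [[1, 3, 7, 8], [2, 5], [4, 6]].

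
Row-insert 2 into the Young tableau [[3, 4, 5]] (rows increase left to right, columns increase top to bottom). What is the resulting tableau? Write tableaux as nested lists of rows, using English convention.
In row 1, 2 replaces 3 (the leftmost entry greater than 2); 3 is bumped to row 2. 3 starts a new row 2. The new tableau is [[2, 4, 5], [3]].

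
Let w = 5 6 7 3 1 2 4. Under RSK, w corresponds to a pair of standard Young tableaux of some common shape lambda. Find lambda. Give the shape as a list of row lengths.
Row-insert each entry into an empty tableau.

After inserting 5: P = [[5]].
After inserting 6: P = [[5, 6]].
After inserting 7: P = [[5, 6, 7]].
After inserting 3: P = [[3, 6, 7], [5]].
After inserting 1: P = [[1, 6, 7], [3], [5]].
After inserting 2: P = [[1, 2, 7], [3, 6], [5]].
After inserting 4: P = [[1, 2, 4], [3, 6, 7], [5]].

The final insertion tableau P = [[1, 2, 4], [3, 6, 7], [5]] has shape [3, 3, 1].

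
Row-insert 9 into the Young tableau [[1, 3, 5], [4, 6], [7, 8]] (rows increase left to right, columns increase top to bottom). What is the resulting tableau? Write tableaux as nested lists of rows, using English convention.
[[1, 3, 5, 9], [4, 6], [7, 8]]

9 is larger than every entry of row 1, so it is appended to row 1. The new tableau is [[1, 3, 5, 9], [4, 6], [7, 8]].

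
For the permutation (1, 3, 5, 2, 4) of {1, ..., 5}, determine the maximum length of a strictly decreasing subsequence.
2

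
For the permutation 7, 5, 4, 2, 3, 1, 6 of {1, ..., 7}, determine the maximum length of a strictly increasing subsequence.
3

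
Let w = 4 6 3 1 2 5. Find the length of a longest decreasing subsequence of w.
3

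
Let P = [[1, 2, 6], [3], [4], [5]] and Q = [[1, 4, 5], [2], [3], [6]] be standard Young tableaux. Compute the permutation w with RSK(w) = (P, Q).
Reverse the RSK construction: for i from n down to 1, find the cell of Q containing i, remove the entry at that cell from P, and reverse-bump it up through P; the value ejected from row 1 is w(i).

Step i=6: Q has 6 at row 4, column 1; remove 5 from row 4 of P and reverse-bump: 5 enters row 3 and ejects 4; 4 enters row 2 and ejects 3; 3 enters row 1 and ejects 2. So w(6) = 2. P is now [[1, 3, 6], [4], [5]].
Step i=5: Q has 5 at row 1, column 3; remove that cell from P, ejecting 6. So w(5) = 6. P is now [[1, 3], [4], [5]].
Step i=4: Q has 4 at row 1, column 2; remove that cell from P, ejecting 3. So w(4) = 3. P is now [[1], [4], [5]].
Step i=3: Q has 3 at row 3, column 1; remove 5 from row 3 of P and reverse-bump: 5 enters row 2 and ejects 4; 4 enters row 1 and ejects 1. So w(3) = 1. P is now [[4], [5]].
Step i=2: Q has 2 at row 2, column 1; remove 5 from row 2 of P and reverse-bump: 5 enters row 1 and ejects 4. So w(2) = 4. P is now [[5]].
Step i=1: Q has 1 at row 1, column 1; remove that cell from P, ejecting 5. So w(1) = 5. P is now [].

So w = 5 4 1 3 6 2.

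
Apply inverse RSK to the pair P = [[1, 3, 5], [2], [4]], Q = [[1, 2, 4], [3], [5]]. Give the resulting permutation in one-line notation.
Reverse the RSK construction: for i from n down to 1, find the cell of Q containing i, remove the entry at that cell from P, and reverse-bump it up through P; the value ejected from row 1 is w(i).

Step i=5: Q has 5 at row 3, column 1; remove 4 from row 3 of P and reverse-bump: 4 enters row 2 and ejects 2; 2 enters row 1 and ejects 1. So w(5) = 1. P is now [[2, 3, 5], [4]].
Step i=4: Q has 4 at row 1, column 3; remove that cell from P, ejecting 5. So w(4) = 5. P is now [[2, 3], [4]].
Step i=3: Q has 3 at row 2, column 1; remove 4 from row 2 of P and reverse-bump: 4 enters row 1 and ejects 3. So w(3) = 3. P is now [[2, 4]].
Step i=2: Q has 2 at row 1, column 2; remove that cell from P, ejecting 4. So w(2) = 4. P is now [[2]].
Step i=1: Q has 1 at row 1, column 1; remove that cell from P, ejecting 2. So w(1) = 2. P is now [].

So w = 2 4 3 5 1.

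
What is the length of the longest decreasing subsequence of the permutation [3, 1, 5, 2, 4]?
2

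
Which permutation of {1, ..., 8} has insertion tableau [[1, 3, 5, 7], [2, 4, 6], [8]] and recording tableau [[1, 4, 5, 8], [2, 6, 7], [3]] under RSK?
Reverse the RSK construction: for i from n down to 1, find the cell of Q containing i, remove the entry at that cell from P, and reverse-bump it up through P; the value ejected from row 1 is w(i).

Step i=8: Q has 8 at row 1, column 4; remove that cell from P, ejecting 7. So w(8) = 7. P is now [[1, 3, 5], [2, 4, 6], [8]].
Step i=7: Q has 7 at row 2, column 3; remove 6 from row 2 of P and reverse-bump: 6 enters row 1 and ejects 5. So w(7) = 5. P is now [[1, 3, 6], [2, 4], [8]].
Step i=6: Q has 6 at row 2, column 2; remove 4 from row 2 of P and reverse-bump: 4 enters row 1 and ejects 3. So w(6) = 3. P is now [[1, 4, 6], [2], [8]].
Step i=5: Q has 5 at row 1, column 3; remove that cell from P, ejecting 6. So w(5) = 6. P is now [[1, 4], [2], [8]].
Step i=4: Q has 4 at row 1, column 2; remove that cell from P, ejecting 4. So w(4) = 4. P is now [[1], [2], [8]].
Step i=3: Q has 3 at row 3, column 1; remove 8 from row 3 of P and reverse-bump: 8 enters row 2 and ejects 2; 2 enters row 1 and ejects 1. So w(3) = 1. P is now [[2], [8]].
Step i=2: Q has 2 at row 2, column 1; remove 8 from row 2 of P and reverse-bump: 8 enters row 1 and ejects 2. So w(2) = 2. P is now [[8]].
Step i=1: Q has 1 at row 1, column 1; remove that cell from P, ejecting 8. So w(1) = 8. P is now [].

So w = 8 2 1 4 6 3 5 7.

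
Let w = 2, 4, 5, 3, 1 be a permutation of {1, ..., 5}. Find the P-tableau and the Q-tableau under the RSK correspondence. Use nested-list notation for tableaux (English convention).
Insert each entry of the permutation into P by Schensted row insertion, recording in Q the position of each new cell.

Insert 2: appended to row 1. P = [[2]].
Insert 4: appended to row 1. P = [[2, 4]].
Insert 5: appended to row 1. P = [[2, 4, 5]].
Insert 3: 3 bumps 4 from row 1; 4 starts row 2. P = [[2, 3, 5], [4]].
Insert 1: 1 bumps 2 from row 1; 2 bumps 4 from row 2; 4 starts row 3. P = [[1, 3, 5], [2], [4]].

So P = [[1, 3, 5], [2], [4]], Q = [[1, 2, 3], [4], [5]].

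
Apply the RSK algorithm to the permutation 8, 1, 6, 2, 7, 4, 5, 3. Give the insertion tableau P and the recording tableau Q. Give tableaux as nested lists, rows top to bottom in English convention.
P = [[1, 2, 3, 5], [4, 7], [6], [8]], Q = [[1, 3, 5, 7], [2, 6], [4], [8]]

Insert each entry of the permutation into P by Schensted row insertion, recording in Q the position of each new cell.

Insert 8: appended to row 1. P = [[8]].
Insert 1: 1 bumps 8 from row 1; 8 starts row 2. P = [[1], [8]].
Insert 6: appended to row 1. P = [[1, 6], [8]].
Insert 2: 2 bumps 6 from row 1; 6 bumps 8 from row 2; 8 starts row 3. P = [[1, 2], [6], [8]].
Insert 7: appended to row 1. P = [[1, 2, 7], [6], [8]].
Insert 4: 4 bumps 7 from row 1; 7 appends to row 2. P = [[1, 2, 4], [6, 7], [8]].
Insert 5: appended to row 1. P = [[1, 2, 4, 5], [6, 7], [8]].
Insert 3: 3 bumps 4 from row 1; 4 bumps 6 from row 2; 6 bumps 8 from row 3; 8 starts row 4. P = [[1, 2, 3, 5], [4, 7], [6], [8]].

So P = [[1, 2, 3, 5], [4, 7], [6], [8]], Q = [[1, 3, 5, 7], [2, 6], [4], [8]].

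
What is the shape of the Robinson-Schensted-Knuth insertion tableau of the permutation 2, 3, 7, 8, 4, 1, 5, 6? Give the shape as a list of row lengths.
Row-insert each entry into an empty tableau.

After inserting 2: P = [[2]].
After inserting 3: P = [[2, 3]].
After inserting 7: P = [[2, 3, 7]].
After inserting 8: P = [[2, 3, 7, 8]].
After inserting 4: P = [[2, 3, 4, 8], [7]].
After inserting 1: P = [[1, 3, 4, 8], [2], [7]].
After inserting 5: P = [[1, 3, 4, 5], [2, 8], [7]].
After inserting 6: P = [[1, 3, 4, 5, 6], [2, 8], [7]].

The final insertion tableau P = [[1, 3, 4, 5, 6], [2, 8], [7]] has shape [5, 2, 1].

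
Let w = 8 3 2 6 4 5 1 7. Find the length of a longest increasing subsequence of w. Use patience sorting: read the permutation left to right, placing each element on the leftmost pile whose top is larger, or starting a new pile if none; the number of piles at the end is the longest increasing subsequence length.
4

8: new pile. tops = [8]
3: onto pile 1 (replacing 8). tops = [3]
2: onto pile 1 (replacing 3). tops = [2]
6: new pile. tops = [2, 6]
4: onto pile 2 (replacing 6). tops = [2, 4]
5: new pile. tops = [2, 4, 5]
1: onto pile 1 (replacing 2). tops = [1, 4, 5]
7: new pile. tops = [1, 4, 5, 7]

4 piles, so the longest increasing subsequence has length 4.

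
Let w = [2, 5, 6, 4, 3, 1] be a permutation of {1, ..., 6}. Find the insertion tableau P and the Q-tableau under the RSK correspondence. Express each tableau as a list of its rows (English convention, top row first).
P = [[1, 3, 6], [2], [4], [5]], Q = [[1, 2, 3], [4], [5], [6]]

Insert each entry of the permutation into P by Schensted row insertion, recording in Q the position of each new cell.

Insert 2: appended to row 1. P = [[2]].
Insert 5: appended to row 1. P = [[2, 5]].
Insert 6: appended to row 1. P = [[2, 5, 6]].
Insert 4: 4 bumps 5 from row 1; 5 starts row 2. P = [[2, 4, 6], [5]].
Insert 3: 3 bumps 4 from row 1; 4 bumps 5 from row 2; 5 starts row 3. P = [[2, 3, 6], [4], [5]].
Insert 1: 1 bumps 2 from row 1; 2 bumps 4 from row 2; 4 bumps 5 from row 3; 5 starts row 4. P = [[1, 3, 6], [2], [4], [5]].

So P = [[1, 3, 6], [2], [4], [5]], Q = [[1, 2, 3], [4], [5], [6]].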